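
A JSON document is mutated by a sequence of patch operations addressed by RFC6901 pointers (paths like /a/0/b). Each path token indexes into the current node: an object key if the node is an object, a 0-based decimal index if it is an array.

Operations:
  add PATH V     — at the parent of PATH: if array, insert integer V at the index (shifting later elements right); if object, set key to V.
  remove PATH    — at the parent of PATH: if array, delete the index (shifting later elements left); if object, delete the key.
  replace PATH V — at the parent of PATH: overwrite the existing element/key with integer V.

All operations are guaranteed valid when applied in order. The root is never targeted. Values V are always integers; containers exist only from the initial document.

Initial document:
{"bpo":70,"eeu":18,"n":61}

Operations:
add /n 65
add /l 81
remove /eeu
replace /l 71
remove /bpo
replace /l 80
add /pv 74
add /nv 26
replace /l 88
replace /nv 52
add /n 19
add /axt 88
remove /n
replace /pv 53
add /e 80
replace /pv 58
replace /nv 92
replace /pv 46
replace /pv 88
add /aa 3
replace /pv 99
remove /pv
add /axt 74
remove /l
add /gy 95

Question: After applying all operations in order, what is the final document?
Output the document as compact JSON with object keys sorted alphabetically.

Answer: {"aa":3,"axt":74,"e":80,"gy":95,"nv":92}

Derivation:
After op 1 (add /n 65): {"bpo":70,"eeu":18,"n":65}
After op 2 (add /l 81): {"bpo":70,"eeu":18,"l":81,"n":65}
After op 3 (remove /eeu): {"bpo":70,"l":81,"n":65}
After op 4 (replace /l 71): {"bpo":70,"l":71,"n":65}
After op 5 (remove /bpo): {"l":71,"n":65}
After op 6 (replace /l 80): {"l":80,"n":65}
After op 7 (add /pv 74): {"l":80,"n":65,"pv":74}
After op 8 (add /nv 26): {"l":80,"n":65,"nv":26,"pv":74}
After op 9 (replace /l 88): {"l":88,"n":65,"nv":26,"pv":74}
After op 10 (replace /nv 52): {"l":88,"n":65,"nv":52,"pv":74}
After op 11 (add /n 19): {"l":88,"n":19,"nv":52,"pv":74}
After op 12 (add /axt 88): {"axt":88,"l":88,"n":19,"nv":52,"pv":74}
After op 13 (remove /n): {"axt":88,"l":88,"nv":52,"pv":74}
After op 14 (replace /pv 53): {"axt":88,"l":88,"nv":52,"pv":53}
After op 15 (add /e 80): {"axt":88,"e":80,"l":88,"nv":52,"pv":53}
After op 16 (replace /pv 58): {"axt":88,"e":80,"l":88,"nv":52,"pv":58}
After op 17 (replace /nv 92): {"axt":88,"e":80,"l":88,"nv":92,"pv":58}
After op 18 (replace /pv 46): {"axt":88,"e":80,"l":88,"nv":92,"pv":46}
After op 19 (replace /pv 88): {"axt":88,"e":80,"l":88,"nv":92,"pv":88}
After op 20 (add /aa 3): {"aa":3,"axt":88,"e":80,"l":88,"nv":92,"pv":88}
After op 21 (replace /pv 99): {"aa":3,"axt":88,"e":80,"l":88,"nv":92,"pv":99}
After op 22 (remove /pv): {"aa":3,"axt":88,"e":80,"l":88,"nv":92}
After op 23 (add /axt 74): {"aa":3,"axt":74,"e":80,"l":88,"nv":92}
After op 24 (remove /l): {"aa":3,"axt":74,"e":80,"nv":92}
After op 25 (add /gy 95): {"aa":3,"axt":74,"e":80,"gy":95,"nv":92}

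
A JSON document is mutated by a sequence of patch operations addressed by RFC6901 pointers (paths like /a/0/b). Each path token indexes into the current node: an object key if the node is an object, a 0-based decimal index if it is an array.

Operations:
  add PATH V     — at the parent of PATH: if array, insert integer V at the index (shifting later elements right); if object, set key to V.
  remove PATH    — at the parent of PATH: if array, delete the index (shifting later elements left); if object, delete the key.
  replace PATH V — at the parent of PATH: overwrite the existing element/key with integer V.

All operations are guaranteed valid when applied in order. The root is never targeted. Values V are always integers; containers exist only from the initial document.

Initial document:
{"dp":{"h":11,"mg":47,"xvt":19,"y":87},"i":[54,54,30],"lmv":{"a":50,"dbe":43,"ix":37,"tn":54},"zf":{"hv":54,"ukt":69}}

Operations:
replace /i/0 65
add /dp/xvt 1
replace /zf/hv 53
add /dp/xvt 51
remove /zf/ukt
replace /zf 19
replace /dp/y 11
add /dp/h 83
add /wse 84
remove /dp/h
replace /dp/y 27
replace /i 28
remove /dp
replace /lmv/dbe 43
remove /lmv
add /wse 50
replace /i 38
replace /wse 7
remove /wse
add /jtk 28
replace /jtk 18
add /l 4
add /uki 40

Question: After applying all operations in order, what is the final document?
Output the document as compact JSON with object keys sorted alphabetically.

Answer: {"i":38,"jtk":18,"l":4,"uki":40,"zf":19}

Derivation:
After op 1 (replace /i/0 65): {"dp":{"h":11,"mg":47,"xvt":19,"y":87},"i":[65,54,30],"lmv":{"a":50,"dbe":43,"ix":37,"tn":54},"zf":{"hv":54,"ukt":69}}
After op 2 (add /dp/xvt 1): {"dp":{"h":11,"mg":47,"xvt":1,"y":87},"i":[65,54,30],"lmv":{"a":50,"dbe":43,"ix":37,"tn":54},"zf":{"hv":54,"ukt":69}}
After op 3 (replace /zf/hv 53): {"dp":{"h":11,"mg":47,"xvt":1,"y":87},"i":[65,54,30],"lmv":{"a":50,"dbe":43,"ix":37,"tn":54},"zf":{"hv":53,"ukt":69}}
After op 4 (add /dp/xvt 51): {"dp":{"h":11,"mg":47,"xvt":51,"y":87},"i":[65,54,30],"lmv":{"a":50,"dbe":43,"ix":37,"tn":54},"zf":{"hv":53,"ukt":69}}
After op 5 (remove /zf/ukt): {"dp":{"h":11,"mg":47,"xvt":51,"y":87},"i":[65,54,30],"lmv":{"a":50,"dbe":43,"ix":37,"tn":54},"zf":{"hv":53}}
After op 6 (replace /zf 19): {"dp":{"h":11,"mg":47,"xvt":51,"y":87},"i":[65,54,30],"lmv":{"a":50,"dbe":43,"ix":37,"tn":54},"zf":19}
After op 7 (replace /dp/y 11): {"dp":{"h":11,"mg":47,"xvt":51,"y":11},"i":[65,54,30],"lmv":{"a":50,"dbe":43,"ix":37,"tn":54},"zf":19}
After op 8 (add /dp/h 83): {"dp":{"h":83,"mg":47,"xvt":51,"y":11},"i":[65,54,30],"lmv":{"a":50,"dbe":43,"ix":37,"tn":54},"zf":19}
After op 9 (add /wse 84): {"dp":{"h":83,"mg":47,"xvt":51,"y":11},"i":[65,54,30],"lmv":{"a":50,"dbe":43,"ix":37,"tn":54},"wse":84,"zf":19}
After op 10 (remove /dp/h): {"dp":{"mg":47,"xvt":51,"y":11},"i":[65,54,30],"lmv":{"a":50,"dbe":43,"ix":37,"tn":54},"wse":84,"zf":19}
After op 11 (replace /dp/y 27): {"dp":{"mg":47,"xvt":51,"y":27},"i":[65,54,30],"lmv":{"a":50,"dbe":43,"ix":37,"tn":54},"wse":84,"zf":19}
After op 12 (replace /i 28): {"dp":{"mg":47,"xvt":51,"y":27},"i":28,"lmv":{"a":50,"dbe":43,"ix":37,"tn":54},"wse":84,"zf":19}
After op 13 (remove /dp): {"i":28,"lmv":{"a":50,"dbe":43,"ix":37,"tn":54},"wse":84,"zf":19}
After op 14 (replace /lmv/dbe 43): {"i":28,"lmv":{"a":50,"dbe":43,"ix":37,"tn":54},"wse":84,"zf":19}
After op 15 (remove /lmv): {"i":28,"wse":84,"zf":19}
After op 16 (add /wse 50): {"i":28,"wse":50,"zf":19}
After op 17 (replace /i 38): {"i":38,"wse":50,"zf":19}
After op 18 (replace /wse 7): {"i":38,"wse":7,"zf":19}
After op 19 (remove /wse): {"i":38,"zf":19}
After op 20 (add /jtk 28): {"i":38,"jtk":28,"zf":19}
After op 21 (replace /jtk 18): {"i":38,"jtk":18,"zf":19}
After op 22 (add /l 4): {"i":38,"jtk":18,"l":4,"zf":19}
After op 23 (add /uki 40): {"i":38,"jtk":18,"l":4,"uki":40,"zf":19}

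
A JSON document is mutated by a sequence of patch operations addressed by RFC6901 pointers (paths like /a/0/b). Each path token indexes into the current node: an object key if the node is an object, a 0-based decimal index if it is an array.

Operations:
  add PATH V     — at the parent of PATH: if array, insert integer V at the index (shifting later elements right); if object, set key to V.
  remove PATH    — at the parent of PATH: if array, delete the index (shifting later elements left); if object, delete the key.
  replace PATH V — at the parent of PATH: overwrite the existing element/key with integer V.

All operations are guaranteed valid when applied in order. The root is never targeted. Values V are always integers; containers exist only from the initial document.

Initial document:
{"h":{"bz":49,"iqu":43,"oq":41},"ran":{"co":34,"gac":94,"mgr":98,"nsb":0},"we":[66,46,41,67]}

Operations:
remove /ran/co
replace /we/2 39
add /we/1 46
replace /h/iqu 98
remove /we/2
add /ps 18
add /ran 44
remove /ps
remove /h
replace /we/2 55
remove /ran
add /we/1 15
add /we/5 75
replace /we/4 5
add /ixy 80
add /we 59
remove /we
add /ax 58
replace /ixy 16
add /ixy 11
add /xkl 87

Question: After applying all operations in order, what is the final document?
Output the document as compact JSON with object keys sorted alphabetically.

Answer: {"ax":58,"ixy":11,"xkl":87}

Derivation:
After op 1 (remove /ran/co): {"h":{"bz":49,"iqu":43,"oq":41},"ran":{"gac":94,"mgr":98,"nsb":0},"we":[66,46,41,67]}
After op 2 (replace /we/2 39): {"h":{"bz":49,"iqu":43,"oq":41},"ran":{"gac":94,"mgr":98,"nsb":0},"we":[66,46,39,67]}
After op 3 (add /we/1 46): {"h":{"bz":49,"iqu":43,"oq":41},"ran":{"gac":94,"mgr":98,"nsb":0},"we":[66,46,46,39,67]}
After op 4 (replace /h/iqu 98): {"h":{"bz":49,"iqu":98,"oq":41},"ran":{"gac":94,"mgr":98,"nsb":0},"we":[66,46,46,39,67]}
After op 5 (remove /we/2): {"h":{"bz":49,"iqu":98,"oq":41},"ran":{"gac":94,"mgr":98,"nsb":0},"we":[66,46,39,67]}
After op 6 (add /ps 18): {"h":{"bz":49,"iqu":98,"oq":41},"ps":18,"ran":{"gac":94,"mgr":98,"nsb":0},"we":[66,46,39,67]}
After op 7 (add /ran 44): {"h":{"bz":49,"iqu":98,"oq":41},"ps":18,"ran":44,"we":[66,46,39,67]}
After op 8 (remove /ps): {"h":{"bz":49,"iqu":98,"oq":41},"ran":44,"we":[66,46,39,67]}
After op 9 (remove /h): {"ran":44,"we":[66,46,39,67]}
After op 10 (replace /we/2 55): {"ran":44,"we":[66,46,55,67]}
After op 11 (remove /ran): {"we":[66,46,55,67]}
After op 12 (add /we/1 15): {"we":[66,15,46,55,67]}
After op 13 (add /we/5 75): {"we":[66,15,46,55,67,75]}
After op 14 (replace /we/4 5): {"we":[66,15,46,55,5,75]}
After op 15 (add /ixy 80): {"ixy":80,"we":[66,15,46,55,5,75]}
After op 16 (add /we 59): {"ixy":80,"we":59}
After op 17 (remove /we): {"ixy":80}
After op 18 (add /ax 58): {"ax":58,"ixy":80}
After op 19 (replace /ixy 16): {"ax":58,"ixy":16}
After op 20 (add /ixy 11): {"ax":58,"ixy":11}
After op 21 (add /xkl 87): {"ax":58,"ixy":11,"xkl":87}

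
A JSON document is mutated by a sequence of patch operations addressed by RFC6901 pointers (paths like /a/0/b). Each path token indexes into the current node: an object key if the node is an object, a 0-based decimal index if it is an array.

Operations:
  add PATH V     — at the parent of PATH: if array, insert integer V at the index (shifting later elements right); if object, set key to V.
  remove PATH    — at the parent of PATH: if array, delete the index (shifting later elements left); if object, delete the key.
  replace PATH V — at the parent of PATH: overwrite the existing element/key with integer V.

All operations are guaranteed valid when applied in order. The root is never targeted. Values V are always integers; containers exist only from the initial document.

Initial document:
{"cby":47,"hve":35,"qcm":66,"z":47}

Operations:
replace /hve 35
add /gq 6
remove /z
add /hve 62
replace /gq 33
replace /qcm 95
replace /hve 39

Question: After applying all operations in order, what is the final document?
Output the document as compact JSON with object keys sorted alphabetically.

After op 1 (replace /hve 35): {"cby":47,"hve":35,"qcm":66,"z":47}
After op 2 (add /gq 6): {"cby":47,"gq":6,"hve":35,"qcm":66,"z":47}
After op 3 (remove /z): {"cby":47,"gq":6,"hve":35,"qcm":66}
After op 4 (add /hve 62): {"cby":47,"gq":6,"hve":62,"qcm":66}
After op 5 (replace /gq 33): {"cby":47,"gq":33,"hve":62,"qcm":66}
After op 6 (replace /qcm 95): {"cby":47,"gq":33,"hve":62,"qcm":95}
After op 7 (replace /hve 39): {"cby":47,"gq":33,"hve":39,"qcm":95}

Answer: {"cby":47,"gq":33,"hve":39,"qcm":95}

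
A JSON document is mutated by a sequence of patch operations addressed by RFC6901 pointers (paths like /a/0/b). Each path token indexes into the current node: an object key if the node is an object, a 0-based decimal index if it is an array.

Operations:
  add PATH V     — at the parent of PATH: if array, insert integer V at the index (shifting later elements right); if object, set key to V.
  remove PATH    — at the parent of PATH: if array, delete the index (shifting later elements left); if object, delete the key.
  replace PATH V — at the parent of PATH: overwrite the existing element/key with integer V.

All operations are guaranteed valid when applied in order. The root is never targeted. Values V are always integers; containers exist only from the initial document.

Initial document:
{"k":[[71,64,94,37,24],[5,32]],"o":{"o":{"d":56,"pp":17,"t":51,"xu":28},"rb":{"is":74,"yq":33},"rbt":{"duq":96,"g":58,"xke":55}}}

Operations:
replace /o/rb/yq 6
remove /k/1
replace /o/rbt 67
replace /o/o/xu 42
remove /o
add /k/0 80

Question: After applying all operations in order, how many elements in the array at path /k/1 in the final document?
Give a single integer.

Answer: 5

Derivation:
After op 1 (replace /o/rb/yq 6): {"k":[[71,64,94,37,24],[5,32]],"o":{"o":{"d":56,"pp":17,"t":51,"xu":28},"rb":{"is":74,"yq":6},"rbt":{"duq":96,"g":58,"xke":55}}}
After op 2 (remove /k/1): {"k":[[71,64,94,37,24]],"o":{"o":{"d":56,"pp":17,"t":51,"xu":28},"rb":{"is":74,"yq":6},"rbt":{"duq":96,"g":58,"xke":55}}}
After op 3 (replace /o/rbt 67): {"k":[[71,64,94,37,24]],"o":{"o":{"d":56,"pp":17,"t":51,"xu":28},"rb":{"is":74,"yq":6},"rbt":67}}
After op 4 (replace /o/o/xu 42): {"k":[[71,64,94,37,24]],"o":{"o":{"d":56,"pp":17,"t":51,"xu":42},"rb":{"is":74,"yq":6},"rbt":67}}
After op 5 (remove /o): {"k":[[71,64,94,37,24]]}
After op 6 (add /k/0 80): {"k":[80,[71,64,94,37,24]]}
Size at path /k/1: 5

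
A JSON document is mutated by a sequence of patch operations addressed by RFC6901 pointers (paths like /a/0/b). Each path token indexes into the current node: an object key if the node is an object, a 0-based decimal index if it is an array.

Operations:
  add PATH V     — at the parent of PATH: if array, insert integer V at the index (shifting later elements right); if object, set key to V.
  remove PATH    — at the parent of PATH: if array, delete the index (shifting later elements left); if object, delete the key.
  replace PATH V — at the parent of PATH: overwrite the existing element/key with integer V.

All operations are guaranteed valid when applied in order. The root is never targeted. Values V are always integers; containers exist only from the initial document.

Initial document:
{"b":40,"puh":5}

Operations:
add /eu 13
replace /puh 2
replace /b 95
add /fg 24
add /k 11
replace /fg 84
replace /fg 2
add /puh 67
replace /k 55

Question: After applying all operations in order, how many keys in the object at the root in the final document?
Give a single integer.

After op 1 (add /eu 13): {"b":40,"eu":13,"puh":5}
After op 2 (replace /puh 2): {"b":40,"eu":13,"puh":2}
After op 3 (replace /b 95): {"b":95,"eu":13,"puh":2}
After op 4 (add /fg 24): {"b":95,"eu":13,"fg":24,"puh":2}
After op 5 (add /k 11): {"b":95,"eu":13,"fg":24,"k":11,"puh":2}
After op 6 (replace /fg 84): {"b":95,"eu":13,"fg":84,"k":11,"puh":2}
After op 7 (replace /fg 2): {"b":95,"eu":13,"fg":2,"k":11,"puh":2}
After op 8 (add /puh 67): {"b":95,"eu":13,"fg":2,"k":11,"puh":67}
After op 9 (replace /k 55): {"b":95,"eu":13,"fg":2,"k":55,"puh":67}
Size at the root: 5

Answer: 5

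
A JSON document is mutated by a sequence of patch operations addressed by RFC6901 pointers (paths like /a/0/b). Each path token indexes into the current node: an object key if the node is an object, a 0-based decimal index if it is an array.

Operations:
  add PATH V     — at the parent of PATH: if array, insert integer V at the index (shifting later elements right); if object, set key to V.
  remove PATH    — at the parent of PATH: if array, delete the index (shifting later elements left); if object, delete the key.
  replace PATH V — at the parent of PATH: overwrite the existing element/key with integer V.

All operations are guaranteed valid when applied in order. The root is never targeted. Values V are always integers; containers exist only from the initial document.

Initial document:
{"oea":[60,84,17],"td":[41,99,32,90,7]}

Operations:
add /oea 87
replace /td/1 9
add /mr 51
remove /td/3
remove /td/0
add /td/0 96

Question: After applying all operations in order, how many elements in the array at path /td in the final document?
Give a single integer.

After op 1 (add /oea 87): {"oea":87,"td":[41,99,32,90,7]}
After op 2 (replace /td/1 9): {"oea":87,"td":[41,9,32,90,7]}
After op 3 (add /mr 51): {"mr":51,"oea":87,"td":[41,9,32,90,7]}
After op 4 (remove /td/3): {"mr":51,"oea":87,"td":[41,9,32,7]}
After op 5 (remove /td/0): {"mr":51,"oea":87,"td":[9,32,7]}
After op 6 (add /td/0 96): {"mr":51,"oea":87,"td":[96,9,32,7]}
Size at path /td: 4

Answer: 4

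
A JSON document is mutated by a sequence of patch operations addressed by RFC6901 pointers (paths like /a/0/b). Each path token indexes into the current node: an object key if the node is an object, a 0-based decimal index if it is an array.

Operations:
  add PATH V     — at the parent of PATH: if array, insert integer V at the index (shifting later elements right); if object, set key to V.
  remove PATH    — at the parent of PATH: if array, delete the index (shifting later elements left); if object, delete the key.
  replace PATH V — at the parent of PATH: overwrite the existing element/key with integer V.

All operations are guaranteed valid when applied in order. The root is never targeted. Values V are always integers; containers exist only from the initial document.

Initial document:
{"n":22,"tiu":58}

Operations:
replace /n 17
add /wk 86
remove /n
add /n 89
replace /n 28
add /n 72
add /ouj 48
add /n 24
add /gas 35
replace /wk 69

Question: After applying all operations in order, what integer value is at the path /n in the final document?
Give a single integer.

After op 1 (replace /n 17): {"n":17,"tiu":58}
After op 2 (add /wk 86): {"n":17,"tiu":58,"wk":86}
After op 3 (remove /n): {"tiu":58,"wk":86}
After op 4 (add /n 89): {"n":89,"tiu":58,"wk":86}
After op 5 (replace /n 28): {"n":28,"tiu":58,"wk":86}
After op 6 (add /n 72): {"n":72,"tiu":58,"wk":86}
After op 7 (add /ouj 48): {"n":72,"ouj":48,"tiu":58,"wk":86}
After op 8 (add /n 24): {"n":24,"ouj":48,"tiu":58,"wk":86}
After op 9 (add /gas 35): {"gas":35,"n":24,"ouj":48,"tiu":58,"wk":86}
After op 10 (replace /wk 69): {"gas":35,"n":24,"ouj":48,"tiu":58,"wk":69}
Value at /n: 24

Answer: 24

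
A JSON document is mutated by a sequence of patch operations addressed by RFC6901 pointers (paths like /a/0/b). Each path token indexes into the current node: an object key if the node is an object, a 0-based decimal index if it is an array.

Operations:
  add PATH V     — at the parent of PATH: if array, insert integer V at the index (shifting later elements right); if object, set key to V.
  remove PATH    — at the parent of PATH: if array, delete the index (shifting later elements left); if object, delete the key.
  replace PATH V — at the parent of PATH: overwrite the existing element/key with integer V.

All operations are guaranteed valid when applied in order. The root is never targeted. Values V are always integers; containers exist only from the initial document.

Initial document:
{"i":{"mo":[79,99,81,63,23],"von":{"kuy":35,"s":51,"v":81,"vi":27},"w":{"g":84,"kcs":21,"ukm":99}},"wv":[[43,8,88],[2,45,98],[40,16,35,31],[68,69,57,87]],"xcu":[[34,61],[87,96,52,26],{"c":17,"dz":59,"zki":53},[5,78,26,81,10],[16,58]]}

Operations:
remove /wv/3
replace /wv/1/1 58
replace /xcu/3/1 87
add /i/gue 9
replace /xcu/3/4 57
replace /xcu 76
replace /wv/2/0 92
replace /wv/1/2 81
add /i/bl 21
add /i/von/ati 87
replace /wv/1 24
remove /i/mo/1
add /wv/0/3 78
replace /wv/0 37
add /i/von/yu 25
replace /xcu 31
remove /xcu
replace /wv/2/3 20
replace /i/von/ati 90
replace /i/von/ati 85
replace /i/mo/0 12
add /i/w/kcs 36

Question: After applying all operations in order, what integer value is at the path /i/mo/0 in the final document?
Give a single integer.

Answer: 12

Derivation:
After op 1 (remove /wv/3): {"i":{"mo":[79,99,81,63,23],"von":{"kuy":35,"s":51,"v":81,"vi":27},"w":{"g":84,"kcs":21,"ukm":99}},"wv":[[43,8,88],[2,45,98],[40,16,35,31]],"xcu":[[34,61],[87,96,52,26],{"c":17,"dz":59,"zki":53},[5,78,26,81,10],[16,58]]}
After op 2 (replace /wv/1/1 58): {"i":{"mo":[79,99,81,63,23],"von":{"kuy":35,"s":51,"v":81,"vi":27},"w":{"g":84,"kcs":21,"ukm":99}},"wv":[[43,8,88],[2,58,98],[40,16,35,31]],"xcu":[[34,61],[87,96,52,26],{"c":17,"dz":59,"zki":53},[5,78,26,81,10],[16,58]]}
After op 3 (replace /xcu/3/1 87): {"i":{"mo":[79,99,81,63,23],"von":{"kuy":35,"s":51,"v":81,"vi":27},"w":{"g":84,"kcs":21,"ukm":99}},"wv":[[43,8,88],[2,58,98],[40,16,35,31]],"xcu":[[34,61],[87,96,52,26],{"c":17,"dz":59,"zki":53},[5,87,26,81,10],[16,58]]}
After op 4 (add /i/gue 9): {"i":{"gue":9,"mo":[79,99,81,63,23],"von":{"kuy":35,"s":51,"v":81,"vi":27},"w":{"g":84,"kcs":21,"ukm":99}},"wv":[[43,8,88],[2,58,98],[40,16,35,31]],"xcu":[[34,61],[87,96,52,26],{"c":17,"dz":59,"zki":53},[5,87,26,81,10],[16,58]]}
After op 5 (replace /xcu/3/4 57): {"i":{"gue":9,"mo":[79,99,81,63,23],"von":{"kuy":35,"s":51,"v":81,"vi":27},"w":{"g":84,"kcs":21,"ukm":99}},"wv":[[43,8,88],[2,58,98],[40,16,35,31]],"xcu":[[34,61],[87,96,52,26],{"c":17,"dz":59,"zki":53},[5,87,26,81,57],[16,58]]}
After op 6 (replace /xcu 76): {"i":{"gue":9,"mo":[79,99,81,63,23],"von":{"kuy":35,"s":51,"v":81,"vi":27},"w":{"g":84,"kcs":21,"ukm":99}},"wv":[[43,8,88],[2,58,98],[40,16,35,31]],"xcu":76}
After op 7 (replace /wv/2/0 92): {"i":{"gue":9,"mo":[79,99,81,63,23],"von":{"kuy":35,"s":51,"v":81,"vi":27},"w":{"g":84,"kcs":21,"ukm":99}},"wv":[[43,8,88],[2,58,98],[92,16,35,31]],"xcu":76}
After op 8 (replace /wv/1/2 81): {"i":{"gue":9,"mo":[79,99,81,63,23],"von":{"kuy":35,"s":51,"v":81,"vi":27},"w":{"g":84,"kcs":21,"ukm":99}},"wv":[[43,8,88],[2,58,81],[92,16,35,31]],"xcu":76}
After op 9 (add /i/bl 21): {"i":{"bl":21,"gue":9,"mo":[79,99,81,63,23],"von":{"kuy":35,"s":51,"v":81,"vi":27},"w":{"g":84,"kcs":21,"ukm":99}},"wv":[[43,8,88],[2,58,81],[92,16,35,31]],"xcu":76}
After op 10 (add /i/von/ati 87): {"i":{"bl":21,"gue":9,"mo":[79,99,81,63,23],"von":{"ati":87,"kuy":35,"s":51,"v":81,"vi":27},"w":{"g":84,"kcs":21,"ukm":99}},"wv":[[43,8,88],[2,58,81],[92,16,35,31]],"xcu":76}
After op 11 (replace /wv/1 24): {"i":{"bl":21,"gue":9,"mo":[79,99,81,63,23],"von":{"ati":87,"kuy":35,"s":51,"v":81,"vi":27},"w":{"g":84,"kcs":21,"ukm":99}},"wv":[[43,8,88],24,[92,16,35,31]],"xcu":76}
After op 12 (remove /i/mo/1): {"i":{"bl":21,"gue":9,"mo":[79,81,63,23],"von":{"ati":87,"kuy":35,"s":51,"v":81,"vi":27},"w":{"g":84,"kcs":21,"ukm":99}},"wv":[[43,8,88],24,[92,16,35,31]],"xcu":76}
After op 13 (add /wv/0/3 78): {"i":{"bl":21,"gue":9,"mo":[79,81,63,23],"von":{"ati":87,"kuy":35,"s":51,"v":81,"vi":27},"w":{"g":84,"kcs":21,"ukm":99}},"wv":[[43,8,88,78],24,[92,16,35,31]],"xcu":76}
After op 14 (replace /wv/0 37): {"i":{"bl":21,"gue":9,"mo":[79,81,63,23],"von":{"ati":87,"kuy":35,"s":51,"v":81,"vi":27},"w":{"g":84,"kcs":21,"ukm":99}},"wv":[37,24,[92,16,35,31]],"xcu":76}
After op 15 (add /i/von/yu 25): {"i":{"bl":21,"gue":9,"mo":[79,81,63,23],"von":{"ati":87,"kuy":35,"s":51,"v":81,"vi":27,"yu":25},"w":{"g":84,"kcs":21,"ukm":99}},"wv":[37,24,[92,16,35,31]],"xcu":76}
After op 16 (replace /xcu 31): {"i":{"bl":21,"gue":9,"mo":[79,81,63,23],"von":{"ati":87,"kuy":35,"s":51,"v":81,"vi":27,"yu":25},"w":{"g":84,"kcs":21,"ukm":99}},"wv":[37,24,[92,16,35,31]],"xcu":31}
After op 17 (remove /xcu): {"i":{"bl":21,"gue":9,"mo":[79,81,63,23],"von":{"ati":87,"kuy":35,"s":51,"v":81,"vi":27,"yu":25},"w":{"g":84,"kcs":21,"ukm":99}},"wv":[37,24,[92,16,35,31]]}
After op 18 (replace /wv/2/3 20): {"i":{"bl":21,"gue":9,"mo":[79,81,63,23],"von":{"ati":87,"kuy":35,"s":51,"v":81,"vi":27,"yu":25},"w":{"g":84,"kcs":21,"ukm":99}},"wv":[37,24,[92,16,35,20]]}
After op 19 (replace /i/von/ati 90): {"i":{"bl":21,"gue":9,"mo":[79,81,63,23],"von":{"ati":90,"kuy":35,"s":51,"v":81,"vi":27,"yu":25},"w":{"g":84,"kcs":21,"ukm":99}},"wv":[37,24,[92,16,35,20]]}
After op 20 (replace /i/von/ati 85): {"i":{"bl":21,"gue":9,"mo":[79,81,63,23],"von":{"ati":85,"kuy":35,"s":51,"v":81,"vi":27,"yu":25},"w":{"g":84,"kcs":21,"ukm":99}},"wv":[37,24,[92,16,35,20]]}
After op 21 (replace /i/mo/0 12): {"i":{"bl":21,"gue":9,"mo":[12,81,63,23],"von":{"ati":85,"kuy":35,"s":51,"v":81,"vi":27,"yu":25},"w":{"g":84,"kcs":21,"ukm":99}},"wv":[37,24,[92,16,35,20]]}
After op 22 (add /i/w/kcs 36): {"i":{"bl":21,"gue":9,"mo":[12,81,63,23],"von":{"ati":85,"kuy":35,"s":51,"v":81,"vi":27,"yu":25},"w":{"g":84,"kcs":36,"ukm":99}},"wv":[37,24,[92,16,35,20]]}
Value at /i/mo/0: 12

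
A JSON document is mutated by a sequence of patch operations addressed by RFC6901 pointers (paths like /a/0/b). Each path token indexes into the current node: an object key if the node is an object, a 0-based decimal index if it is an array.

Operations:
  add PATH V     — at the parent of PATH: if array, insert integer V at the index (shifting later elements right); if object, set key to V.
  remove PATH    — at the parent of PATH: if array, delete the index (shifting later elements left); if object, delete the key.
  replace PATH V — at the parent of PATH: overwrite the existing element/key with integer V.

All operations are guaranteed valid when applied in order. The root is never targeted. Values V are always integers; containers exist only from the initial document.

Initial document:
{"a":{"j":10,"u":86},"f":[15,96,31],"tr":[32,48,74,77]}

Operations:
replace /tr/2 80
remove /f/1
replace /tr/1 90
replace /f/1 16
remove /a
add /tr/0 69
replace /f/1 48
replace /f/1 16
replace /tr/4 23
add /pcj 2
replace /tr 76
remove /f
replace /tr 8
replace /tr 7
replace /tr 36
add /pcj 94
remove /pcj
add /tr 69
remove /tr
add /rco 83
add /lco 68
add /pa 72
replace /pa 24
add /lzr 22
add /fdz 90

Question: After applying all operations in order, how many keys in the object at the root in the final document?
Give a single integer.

Answer: 5

Derivation:
After op 1 (replace /tr/2 80): {"a":{"j":10,"u":86},"f":[15,96,31],"tr":[32,48,80,77]}
After op 2 (remove /f/1): {"a":{"j":10,"u":86},"f":[15,31],"tr":[32,48,80,77]}
After op 3 (replace /tr/1 90): {"a":{"j":10,"u":86},"f":[15,31],"tr":[32,90,80,77]}
After op 4 (replace /f/1 16): {"a":{"j":10,"u":86},"f":[15,16],"tr":[32,90,80,77]}
After op 5 (remove /a): {"f":[15,16],"tr":[32,90,80,77]}
After op 6 (add /tr/0 69): {"f":[15,16],"tr":[69,32,90,80,77]}
After op 7 (replace /f/1 48): {"f":[15,48],"tr":[69,32,90,80,77]}
After op 8 (replace /f/1 16): {"f":[15,16],"tr":[69,32,90,80,77]}
After op 9 (replace /tr/4 23): {"f":[15,16],"tr":[69,32,90,80,23]}
After op 10 (add /pcj 2): {"f":[15,16],"pcj":2,"tr":[69,32,90,80,23]}
After op 11 (replace /tr 76): {"f":[15,16],"pcj":2,"tr":76}
After op 12 (remove /f): {"pcj":2,"tr":76}
After op 13 (replace /tr 8): {"pcj":2,"tr":8}
After op 14 (replace /tr 7): {"pcj":2,"tr":7}
After op 15 (replace /tr 36): {"pcj":2,"tr":36}
After op 16 (add /pcj 94): {"pcj":94,"tr":36}
After op 17 (remove /pcj): {"tr":36}
After op 18 (add /tr 69): {"tr":69}
After op 19 (remove /tr): {}
After op 20 (add /rco 83): {"rco":83}
After op 21 (add /lco 68): {"lco":68,"rco":83}
After op 22 (add /pa 72): {"lco":68,"pa":72,"rco":83}
After op 23 (replace /pa 24): {"lco":68,"pa":24,"rco":83}
After op 24 (add /lzr 22): {"lco":68,"lzr":22,"pa":24,"rco":83}
After op 25 (add /fdz 90): {"fdz":90,"lco":68,"lzr":22,"pa":24,"rco":83}
Size at the root: 5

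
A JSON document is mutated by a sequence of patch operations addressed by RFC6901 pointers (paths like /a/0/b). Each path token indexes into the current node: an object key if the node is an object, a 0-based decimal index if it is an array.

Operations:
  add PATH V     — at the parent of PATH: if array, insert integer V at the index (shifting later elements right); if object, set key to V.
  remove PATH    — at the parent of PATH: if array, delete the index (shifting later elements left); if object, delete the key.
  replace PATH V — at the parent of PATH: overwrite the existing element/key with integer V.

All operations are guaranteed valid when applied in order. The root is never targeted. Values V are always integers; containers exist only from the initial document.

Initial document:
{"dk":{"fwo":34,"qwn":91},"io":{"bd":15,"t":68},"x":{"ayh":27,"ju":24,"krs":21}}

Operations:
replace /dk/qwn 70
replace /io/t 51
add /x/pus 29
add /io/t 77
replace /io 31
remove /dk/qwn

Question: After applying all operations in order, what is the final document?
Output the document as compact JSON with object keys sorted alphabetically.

Answer: {"dk":{"fwo":34},"io":31,"x":{"ayh":27,"ju":24,"krs":21,"pus":29}}

Derivation:
After op 1 (replace /dk/qwn 70): {"dk":{"fwo":34,"qwn":70},"io":{"bd":15,"t":68},"x":{"ayh":27,"ju":24,"krs":21}}
After op 2 (replace /io/t 51): {"dk":{"fwo":34,"qwn":70},"io":{"bd":15,"t":51},"x":{"ayh":27,"ju":24,"krs":21}}
After op 3 (add /x/pus 29): {"dk":{"fwo":34,"qwn":70},"io":{"bd":15,"t":51},"x":{"ayh":27,"ju":24,"krs":21,"pus":29}}
After op 4 (add /io/t 77): {"dk":{"fwo":34,"qwn":70},"io":{"bd":15,"t":77},"x":{"ayh":27,"ju":24,"krs":21,"pus":29}}
After op 5 (replace /io 31): {"dk":{"fwo":34,"qwn":70},"io":31,"x":{"ayh":27,"ju":24,"krs":21,"pus":29}}
After op 6 (remove /dk/qwn): {"dk":{"fwo":34},"io":31,"x":{"ayh":27,"ju":24,"krs":21,"pus":29}}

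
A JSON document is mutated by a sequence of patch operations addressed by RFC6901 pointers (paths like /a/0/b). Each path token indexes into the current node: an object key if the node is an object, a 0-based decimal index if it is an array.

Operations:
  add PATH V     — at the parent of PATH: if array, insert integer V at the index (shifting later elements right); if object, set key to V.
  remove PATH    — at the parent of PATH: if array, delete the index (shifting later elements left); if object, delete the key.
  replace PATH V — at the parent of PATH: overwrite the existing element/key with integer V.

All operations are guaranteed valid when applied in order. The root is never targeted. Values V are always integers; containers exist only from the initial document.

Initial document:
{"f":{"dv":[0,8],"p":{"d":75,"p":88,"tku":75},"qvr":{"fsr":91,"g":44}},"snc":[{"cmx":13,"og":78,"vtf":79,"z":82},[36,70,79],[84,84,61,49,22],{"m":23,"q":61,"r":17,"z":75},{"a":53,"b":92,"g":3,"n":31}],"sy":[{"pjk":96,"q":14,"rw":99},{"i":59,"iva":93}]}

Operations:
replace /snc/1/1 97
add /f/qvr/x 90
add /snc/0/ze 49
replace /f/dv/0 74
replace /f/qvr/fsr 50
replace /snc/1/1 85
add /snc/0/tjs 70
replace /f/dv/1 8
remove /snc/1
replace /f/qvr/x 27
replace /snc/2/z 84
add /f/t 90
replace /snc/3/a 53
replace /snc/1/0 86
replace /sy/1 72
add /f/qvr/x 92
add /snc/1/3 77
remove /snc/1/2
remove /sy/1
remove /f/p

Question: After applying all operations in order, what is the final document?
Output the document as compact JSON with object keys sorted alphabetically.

Answer: {"f":{"dv":[74,8],"qvr":{"fsr":50,"g":44,"x":92},"t":90},"snc":[{"cmx":13,"og":78,"tjs":70,"vtf":79,"z":82,"ze":49},[86,84,77,49,22],{"m":23,"q":61,"r":17,"z":84},{"a":53,"b":92,"g":3,"n":31}],"sy":[{"pjk":96,"q":14,"rw":99}]}

Derivation:
After op 1 (replace /snc/1/1 97): {"f":{"dv":[0,8],"p":{"d":75,"p":88,"tku":75},"qvr":{"fsr":91,"g":44}},"snc":[{"cmx":13,"og":78,"vtf":79,"z":82},[36,97,79],[84,84,61,49,22],{"m":23,"q":61,"r":17,"z":75},{"a":53,"b":92,"g":3,"n":31}],"sy":[{"pjk":96,"q":14,"rw":99},{"i":59,"iva":93}]}
After op 2 (add /f/qvr/x 90): {"f":{"dv":[0,8],"p":{"d":75,"p":88,"tku":75},"qvr":{"fsr":91,"g":44,"x":90}},"snc":[{"cmx":13,"og":78,"vtf":79,"z":82},[36,97,79],[84,84,61,49,22],{"m":23,"q":61,"r":17,"z":75},{"a":53,"b":92,"g":3,"n":31}],"sy":[{"pjk":96,"q":14,"rw":99},{"i":59,"iva":93}]}
After op 3 (add /snc/0/ze 49): {"f":{"dv":[0,8],"p":{"d":75,"p":88,"tku":75},"qvr":{"fsr":91,"g":44,"x":90}},"snc":[{"cmx":13,"og":78,"vtf":79,"z":82,"ze":49},[36,97,79],[84,84,61,49,22],{"m":23,"q":61,"r":17,"z":75},{"a":53,"b":92,"g":3,"n":31}],"sy":[{"pjk":96,"q":14,"rw":99},{"i":59,"iva":93}]}
After op 4 (replace /f/dv/0 74): {"f":{"dv":[74,8],"p":{"d":75,"p":88,"tku":75},"qvr":{"fsr":91,"g":44,"x":90}},"snc":[{"cmx":13,"og":78,"vtf":79,"z":82,"ze":49},[36,97,79],[84,84,61,49,22],{"m":23,"q":61,"r":17,"z":75},{"a":53,"b":92,"g":3,"n":31}],"sy":[{"pjk":96,"q":14,"rw":99},{"i":59,"iva":93}]}
After op 5 (replace /f/qvr/fsr 50): {"f":{"dv":[74,8],"p":{"d":75,"p":88,"tku":75},"qvr":{"fsr":50,"g":44,"x":90}},"snc":[{"cmx":13,"og":78,"vtf":79,"z":82,"ze":49},[36,97,79],[84,84,61,49,22],{"m":23,"q":61,"r":17,"z":75},{"a":53,"b":92,"g":3,"n":31}],"sy":[{"pjk":96,"q":14,"rw":99},{"i":59,"iva":93}]}
After op 6 (replace /snc/1/1 85): {"f":{"dv":[74,8],"p":{"d":75,"p":88,"tku":75},"qvr":{"fsr":50,"g":44,"x":90}},"snc":[{"cmx":13,"og":78,"vtf":79,"z":82,"ze":49},[36,85,79],[84,84,61,49,22],{"m":23,"q":61,"r":17,"z":75},{"a":53,"b":92,"g":3,"n":31}],"sy":[{"pjk":96,"q":14,"rw":99},{"i":59,"iva":93}]}
After op 7 (add /snc/0/tjs 70): {"f":{"dv":[74,8],"p":{"d":75,"p":88,"tku":75},"qvr":{"fsr":50,"g":44,"x":90}},"snc":[{"cmx":13,"og":78,"tjs":70,"vtf":79,"z":82,"ze":49},[36,85,79],[84,84,61,49,22],{"m":23,"q":61,"r":17,"z":75},{"a":53,"b":92,"g":3,"n":31}],"sy":[{"pjk":96,"q":14,"rw":99},{"i":59,"iva":93}]}
After op 8 (replace /f/dv/1 8): {"f":{"dv":[74,8],"p":{"d":75,"p":88,"tku":75},"qvr":{"fsr":50,"g":44,"x":90}},"snc":[{"cmx":13,"og":78,"tjs":70,"vtf":79,"z":82,"ze":49},[36,85,79],[84,84,61,49,22],{"m":23,"q":61,"r":17,"z":75},{"a":53,"b":92,"g":3,"n":31}],"sy":[{"pjk":96,"q":14,"rw":99},{"i":59,"iva":93}]}
After op 9 (remove /snc/1): {"f":{"dv":[74,8],"p":{"d":75,"p":88,"tku":75},"qvr":{"fsr":50,"g":44,"x":90}},"snc":[{"cmx":13,"og":78,"tjs":70,"vtf":79,"z":82,"ze":49},[84,84,61,49,22],{"m":23,"q":61,"r":17,"z":75},{"a":53,"b":92,"g":3,"n":31}],"sy":[{"pjk":96,"q":14,"rw":99},{"i":59,"iva":93}]}
After op 10 (replace /f/qvr/x 27): {"f":{"dv":[74,8],"p":{"d":75,"p":88,"tku":75},"qvr":{"fsr":50,"g":44,"x":27}},"snc":[{"cmx":13,"og":78,"tjs":70,"vtf":79,"z":82,"ze":49},[84,84,61,49,22],{"m":23,"q":61,"r":17,"z":75},{"a":53,"b":92,"g":3,"n":31}],"sy":[{"pjk":96,"q":14,"rw":99},{"i":59,"iva":93}]}
After op 11 (replace /snc/2/z 84): {"f":{"dv":[74,8],"p":{"d":75,"p":88,"tku":75},"qvr":{"fsr":50,"g":44,"x":27}},"snc":[{"cmx":13,"og":78,"tjs":70,"vtf":79,"z":82,"ze":49},[84,84,61,49,22],{"m":23,"q":61,"r":17,"z":84},{"a":53,"b":92,"g":3,"n":31}],"sy":[{"pjk":96,"q":14,"rw":99},{"i":59,"iva":93}]}
After op 12 (add /f/t 90): {"f":{"dv":[74,8],"p":{"d":75,"p":88,"tku":75},"qvr":{"fsr":50,"g":44,"x":27},"t":90},"snc":[{"cmx":13,"og":78,"tjs":70,"vtf":79,"z":82,"ze":49},[84,84,61,49,22],{"m":23,"q":61,"r":17,"z":84},{"a":53,"b":92,"g":3,"n":31}],"sy":[{"pjk":96,"q":14,"rw":99},{"i":59,"iva":93}]}
After op 13 (replace /snc/3/a 53): {"f":{"dv":[74,8],"p":{"d":75,"p":88,"tku":75},"qvr":{"fsr":50,"g":44,"x":27},"t":90},"snc":[{"cmx":13,"og":78,"tjs":70,"vtf":79,"z":82,"ze":49},[84,84,61,49,22],{"m":23,"q":61,"r":17,"z":84},{"a":53,"b":92,"g":3,"n":31}],"sy":[{"pjk":96,"q":14,"rw":99},{"i":59,"iva":93}]}
After op 14 (replace /snc/1/0 86): {"f":{"dv":[74,8],"p":{"d":75,"p":88,"tku":75},"qvr":{"fsr":50,"g":44,"x":27},"t":90},"snc":[{"cmx":13,"og":78,"tjs":70,"vtf":79,"z":82,"ze":49},[86,84,61,49,22],{"m":23,"q":61,"r":17,"z":84},{"a":53,"b":92,"g":3,"n":31}],"sy":[{"pjk":96,"q":14,"rw":99},{"i":59,"iva":93}]}
After op 15 (replace /sy/1 72): {"f":{"dv":[74,8],"p":{"d":75,"p":88,"tku":75},"qvr":{"fsr":50,"g":44,"x":27},"t":90},"snc":[{"cmx":13,"og":78,"tjs":70,"vtf":79,"z":82,"ze":49},[86,84,61,49,22],{"m":23,"q":61,"r":17,"z":84},{"a":53,"b":92,"g":3,"n":31}],"sy":[{"pjk":96,"q":14,"rw":99},72]}
After op 16 (add /f/qvr/x 92): {"f":{"dv":[74,8],"p":{"d":75,"p":88,"tku":75},"qvr":{"fsr":50,"g":44,"x":92},"t":90},"snc":[{"cmx":13,"og":78,"tjs":70,"vtf":79,"z":82,"ze":49},[86,84,61,49,22],{"m":23,"q":61,"r":17,"z":84},{"a":53,"b":92,"g":3,"n":31}],"sy":[{"pjk":96,"q":14,"rw":99},72]}
After op 17 (add /snc/1/3 77): {"f":{"dv":[74,8],"p":{"d":75,"p":88,"tku":75},"qvr":{"fsr":50,"g":44,"x":92},"t":90},"snc":[{"cmx":13,"og":78,"tjs":70,"vtf":79,"z":82,"ze":49},[86,84,61,77,49,22],{"m":23,"q":61,"r":17,"z":84},{"a":53,"b":92,"g":3,"n":31}],"sy":[{"pjk":96,"q":14,"rw":99},72]}
After op 18 (remove /snc/1/2): {"f":{"dv":[74,8],"p":{"d":75,"p":88,"tku":75},"qvr":{"fsr":50,"g":44,"x":92},"t":90},"snc":[{"cmx":13,"og":78,"tjs":70,"vtf":79,"z":82,"ze":49},[86,84,77,49,22],{"m":23,"q":61,"r":17,"z":84},{"a":53,"b":92,"g":3,"n":31}],"sy":[{"pjk":96,"q":14,"rw":99},72]}
After op 19 (remove /sy/1): {"f":{"dv":[74,8],"p":{"d":75,"p":88,"tku":75},"qvr":{"fsr":50,"g":44,"x":92},"t":90},"snc":[{"cmx":13,"og":78,"tjs":70,"vtf":79,"z":82,"ze":49},[86,84,77,49,22],{"m":23,"q":61,"r":17,"z":84},{"a":53,"b":92,"g":3,"n":31}],"sy":[{"pjk":96,"q":14,"rw":99}]}
After op 20 (remove /f/p): {"f":{"dv":[74,8],"qvr":{"fsr":50,"g":44,"x":92},"t":90},"snc":[{"cmx":13,"og":78,"tjs":70,"vtf":79,"z":82,"ze":49},[86,84,77,49,22],{"m":23,"q":61,"r":17,"z":84},{"a":53,"b":92,"g":3,"n":31}],"sy":[{"pjk":96,"q":14,"rw":99}]}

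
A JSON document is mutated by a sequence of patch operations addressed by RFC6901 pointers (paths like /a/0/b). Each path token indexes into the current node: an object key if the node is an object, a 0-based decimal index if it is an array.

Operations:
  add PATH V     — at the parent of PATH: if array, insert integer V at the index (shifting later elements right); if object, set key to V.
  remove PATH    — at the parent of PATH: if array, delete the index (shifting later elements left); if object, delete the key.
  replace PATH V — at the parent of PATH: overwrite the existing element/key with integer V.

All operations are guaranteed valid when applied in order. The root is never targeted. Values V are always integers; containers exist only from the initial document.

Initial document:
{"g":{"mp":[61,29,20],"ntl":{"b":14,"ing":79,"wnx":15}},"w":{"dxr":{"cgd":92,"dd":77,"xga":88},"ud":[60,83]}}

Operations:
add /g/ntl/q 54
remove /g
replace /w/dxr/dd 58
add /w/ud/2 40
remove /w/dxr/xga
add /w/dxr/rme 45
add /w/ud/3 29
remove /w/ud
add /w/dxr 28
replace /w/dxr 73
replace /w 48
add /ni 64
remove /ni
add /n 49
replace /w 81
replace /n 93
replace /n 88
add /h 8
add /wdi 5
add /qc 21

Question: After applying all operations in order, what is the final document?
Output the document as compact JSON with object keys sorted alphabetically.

Answer: {"h":8,"n":88,"qc":21,"w":81,"wdi":5}

Derivation:
After op 1 (add /g/ntl/q 54): {"g":{"mp":[61,29,20],"ntl":{"b":14,"ing":79,"q":54,"wnx":15}},"w":{"dxr":{"cgd":92,"dd":77,"xga":88},"ud":[60,83]}}
After op 2 (remove /g): {"w":{"dxr":{"cgd":92,"dd":77,"xga":88},"ud":[60,83]}}
After op 3 (replace /w/dxr/dd 58): {"w":{"dxr":{"cgd":92,"dd":58,"xga":88},"ud":[60,83]}}
After op 4 (add /w/ud/2 40): {"w":{"dxr":{"cgd":92,"dd":58,"xga":88},"ud":[60,83,40]}}
After op 5 (remove /w/dxr/xga): {"w":{"dxr":{"cgd":92,"dd":58},"ud":[60,83,40]}}
After op 6 (add /w/dxr/rme 45): {"w":{"dxr":{"cgd":92,"dd":58,"rme":45},"ud":[60,83,40]}}
After op 7 (add /w/ud/3 29): {"w":{"dxr":{"cgd":92,"dd":58,"rme":45},"ud":[60,83,40,29]}}
After op 8 (remove /w/ud): {"w":{"dxr":{"cgd":92,"dd":58,"rme":45}}}
After op 9 (add /w/dxr 28): {"w":{"dxr":28}}
After op 10 (replace /w/dxr 73): {"w":{"dxr":73}}
After op 11 (replace /w 48): {"w":48}
After op 12 (add /ni 64): {"ni":64,"w":48}
After op 13 (remove /ni): {"w":48}
After op 14 (add /n 49): {"n":49,"w":48}
After op 15 (replace /w 81): {"n":49,"w":81}
After op 16 (replace /n 93): {"n":93,"w":81}
After op 17 (replace /n 88): {"n":88,"w":81}
After op 18 (add /h 8): {"h":8,"n":88,"w":81}
After op 19 (add /wdi 5): {"h":8,"n":88,"w":81,"wdi":5}
After op 20 (add /qc 21): {"h":8,"n":88,"qc":21,"w":81,"wdi":5}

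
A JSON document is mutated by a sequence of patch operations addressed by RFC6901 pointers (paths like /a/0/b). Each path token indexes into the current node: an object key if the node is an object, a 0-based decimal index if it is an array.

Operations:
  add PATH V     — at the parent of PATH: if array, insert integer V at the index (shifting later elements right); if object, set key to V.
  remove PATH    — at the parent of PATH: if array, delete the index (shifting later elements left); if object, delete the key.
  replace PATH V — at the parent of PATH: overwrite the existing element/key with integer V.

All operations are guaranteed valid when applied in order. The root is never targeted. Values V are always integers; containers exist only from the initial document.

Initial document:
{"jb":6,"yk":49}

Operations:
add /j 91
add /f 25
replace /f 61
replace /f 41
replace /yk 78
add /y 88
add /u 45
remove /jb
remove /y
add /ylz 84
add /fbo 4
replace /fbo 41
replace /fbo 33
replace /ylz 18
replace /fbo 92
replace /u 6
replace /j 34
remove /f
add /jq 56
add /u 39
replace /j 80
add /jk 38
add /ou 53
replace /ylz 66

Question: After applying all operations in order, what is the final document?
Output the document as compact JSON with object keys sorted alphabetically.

Answer: {"fbo":92,"j":80,"jk":38,"jq":56,"ou":53,"u":39,"yk":78,"ylz":66}

Derivation:
After op 1 (add /j 91): {"j":91,"jb":6,"yk":49}
After op 2 (add /f 25): {"f":25,"j":91,"jb":6,"yk":49}
After op 3 (replace /f 61): {"f":61,"j":91,"jb":6,"yk":49}
After op 4 (replace /f 41): {"f":41,"j":91,"jb":6,"yk":49}
After op 5 (replace /yk 78): {"f":41,"j":91,"jb":6,"yk":78}
After op 6 (add /y 88): {"f":41,"j":91,"jb":6,"y":88,"yk":78}
After op 7 (add /u 45): {"f":41,"j":91,"jb":6,"u":45,"y":88,"yk":78}
After op 8 (remove /jb): {"f":41,"j":91,"u":45,"y":88,"yk":78}
After op 9 (remove /y): {"f":41,"j":91,"u":45,"yk":78}
After op 10 (add /ylz 84): {"f":41,"j":91,"u":45,"yk":78,"ylz":84}
After op 11 (add /fbo 4): {"f":41,"fbo":4,"j":91,"u":45,"yk":78,"ylz":84}
After op 12 (replace /fbo 41): {"f":41,"fbo":41,"j":91,"u":45,"yk":78,"ylz":84}
After op 13 (replace /fbo 33): {"f":41,"fbo":33,"j":91,"u":45,"yk":78,"ylz":84}
After op 14 (replace /ylz 18): {"f":41,"fbo":33,"j":91,"u":45,"yk":78,"ylz":18}
After op 15 (replace /fbo 92): {"f":41,"fbo":92,"j":91,"u":45,"yk":78,"ylz":18}
After op 16 (replace /u 6): {"f":41,"fbo":92,"j":91,"u":6,"yk":78,"ylz":18}
After op 17 (replace /j 34): {"f":41,"fbo":92,"j":34,"u":6,"yk":78,"ylz":18}
After op 18 (remove /f): {"fbo":92,"j":34,"u":6,"yk":78,"ylz":18}
After op 19 (add /jq 56): {"fbo":92,"j":34,"jq":56,"u":6,"yk":78,"ylz":18}
After op 20 (add /u 39): {"fbo":92,"j":34,"jq":56,"u":39,"yk":78,"ylz":18}
After op 21 (replace /j 80): {"fbo":92,"j":80,"jq":56,"u":39,"yk":78,"ylz":18}
After op 22 (add /jk 38): {"fbo":92,"j":80,"jk":38,"jq":56,"u":39,"yk":78,"ylz":18}
After op 23 (add /ou 53): {"fbo":92,"j":80,"jk":38,"jq":56,"ou":53,"u":39,"yk":78,"ylz":18}
After op 24 (replace /ylz 66): {"fbo":92,"j":80,"jk":38,"jq":56,"ou":53,"u":39,"yk":78,"ylz":66}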